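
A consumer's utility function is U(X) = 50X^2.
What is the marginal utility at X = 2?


MU = dU/dX = 50*2*X^(2-1)
MU = 100*X^1
At X = 2:
MU = 100 * 2^1
MU = 100 * 2 = 200

200


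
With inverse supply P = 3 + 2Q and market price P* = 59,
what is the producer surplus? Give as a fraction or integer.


Minimum supply price (at Q=0): P_min = 3
Quantity supplied at P* = 59:
Q* = (59 - 3)/2 = 28
PS = (1/2) * Q* * (P* - P_min)
PS = (1/2) * 28 * (59 - 3)
PS = (1/2) * 28 * 56 = 784

784


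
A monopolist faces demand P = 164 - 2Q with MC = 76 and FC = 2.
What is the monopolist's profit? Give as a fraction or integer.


MR = MC: 164 - 4Q = 76
Q* = 22
P* = 164 - 2*22 = 120
Profit = (P* - MC)*Q* - FC
= (120 - 76)*22 - 2
= 44*22 - 2
= 968 - 2 = 966

966


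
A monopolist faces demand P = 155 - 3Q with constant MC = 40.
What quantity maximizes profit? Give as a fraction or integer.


TR = P*Q = (155 - 3Q)Q = 155Q - 3Q^2
MR = dTR/dQ = 155 - 6Q
Set MR = MC:
155 - 6Q = 40
115 = 6Q
Q* = 115/6 = 115/6

115/6


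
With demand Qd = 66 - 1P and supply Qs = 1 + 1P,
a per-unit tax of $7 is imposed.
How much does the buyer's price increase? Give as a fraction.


With a per-unit tax, the buyer's price increase depends on relative slopes.
Supply slope: d = 1, Demand slope: b = 1
Buyer's price increase = d * tax / (b + d)
= 1 * 7 / (1 + 1)
= 7 / 2 = 7/2

7/2


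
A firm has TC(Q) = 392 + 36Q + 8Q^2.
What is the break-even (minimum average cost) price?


AC(Q) = 392/Q + 36 + 8Q
To minimize: dAC/dQ = -392/Q^2 + 8 = 0
Q^2 = 392/8 = 49
Q* = 7
Min AC = 392/7 + 36 + 8*7
Min AC = 56 + 36 + 56 = 148

148


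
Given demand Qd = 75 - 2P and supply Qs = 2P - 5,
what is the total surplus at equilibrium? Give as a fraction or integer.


Find equilibrium: 75 - 2P = 2P - 5
75 + 5 = 4P
P* = 80/4 = 20
Q* = 2*20 - 5 = 35
Inverse demand: P = 75/2 - Q/2, so P_max = 75/2
Inverse supply: P = 5/2 + Q/2, so P_min = 5/2
CS = (1/2) * 35 * (75/2 - 20) = 1225/4
PS = (1/2) * 35 * (20 - 5/2) = 1225/4
TS = CS + PS = 1225/4 + 1225/4 = 1225/2

1225/2


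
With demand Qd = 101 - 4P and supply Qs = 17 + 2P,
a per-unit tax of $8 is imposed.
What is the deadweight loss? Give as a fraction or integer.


Pre-tax equilibrium quantity: Q* = 45
Post-tax equilibrium quantity: Q_tax = 103/3
Reduction in quantity: Q* - Q_tax = 32/3
DWL = (1/2) * tax * (Q* - Q_tax)
DWL = (1/2) * 8 * 32/3 = 128/3

128/3


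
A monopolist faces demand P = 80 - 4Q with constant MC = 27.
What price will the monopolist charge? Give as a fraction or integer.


MR = 80 - 8Q
Set MR = MC: 80 - 8Q = 27
Q* = 53/8
Substitute into demand:
P* = 80 - 4*53/8 = 107/2

107/2


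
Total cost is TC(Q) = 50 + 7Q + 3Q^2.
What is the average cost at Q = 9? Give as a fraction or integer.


TC(9) = 50 + 7*9 + 3*9^2
TC(9) = 50 + 63 + 243 = 356
AC = TC/Q = 356/9 = 356/9

356/9


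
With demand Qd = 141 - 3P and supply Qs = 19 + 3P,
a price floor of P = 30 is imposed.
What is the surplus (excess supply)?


At P = 30:
Qd = 141 - 3*30 = 51
Qs = 19 + 3*30 = 109
Surplus = Qs - Qd = 109 - 51 = 58

58


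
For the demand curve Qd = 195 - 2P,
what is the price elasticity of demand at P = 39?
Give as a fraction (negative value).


dQ/dP = -2
At P = 39: Q = 195 - 2*39 = 117
E = (dQ/dP)(P/Q) = (-2)(39/117) = -2/3

-2/3


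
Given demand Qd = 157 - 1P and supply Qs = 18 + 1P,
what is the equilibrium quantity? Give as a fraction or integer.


First find equilibrium price:
157 - 1P = 18 + 1P
P* = 139/2 = 139/2
Then substitute into demand:
Q* = 157 - 1 * 139/2 = 175/2

175/2


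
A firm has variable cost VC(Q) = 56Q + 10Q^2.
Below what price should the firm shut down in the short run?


AVC(Q) = VC(Q)/Q = 56 + 10Q
AVC is increasing in Q, so minimum AVC is at Q -> 0+.
Min AVC = 56
The firm should shut down if P < 56.

56


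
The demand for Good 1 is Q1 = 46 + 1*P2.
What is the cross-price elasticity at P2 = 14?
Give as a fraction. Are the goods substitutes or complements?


dQ1/dP2 = 1
At P2 = 14: Q1 = 46 + 1*14 = 60
Exy = (dQ1/dP2)(P2/Q1) = 1 * 14 / 60 = 7/30
Since Exy > 0, the goods are substitutes.

7/30 (substitutes)


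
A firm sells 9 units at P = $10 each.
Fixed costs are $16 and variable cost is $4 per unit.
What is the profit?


Total Revenue = P * Q = 10 * 9 = $90
Total Cost = FC + VC*Q = 16 + 4*9 = $52
Profit = TR - TC = 90 - 52 = $38

$38


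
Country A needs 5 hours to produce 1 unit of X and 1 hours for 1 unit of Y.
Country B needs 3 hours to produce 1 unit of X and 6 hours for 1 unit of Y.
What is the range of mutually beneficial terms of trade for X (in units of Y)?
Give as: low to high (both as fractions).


Opportunity cost of X for Country A = hours_X / hours_Y = 5/1 = 5 units of Y
Opportunity cost of X for Country B = hours_X / hours_Y = 3/6 = 1/2 units of Y
Terms of trade must be between the two opportunity costs.
Range: 1/2 to 5

1/2 to 5


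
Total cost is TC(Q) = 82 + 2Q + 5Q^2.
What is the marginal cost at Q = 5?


MC = dTC/dQ = 2 + 2*5*Q
At Q = 5:
MC = 2 + 10*5
MC = 2 + 50 = 52

52


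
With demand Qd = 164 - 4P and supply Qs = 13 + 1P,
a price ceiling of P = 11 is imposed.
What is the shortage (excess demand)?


At P = 11:
Qd = 164 - 4*11 = 120
Qs = 13 + 1*11 = 24
Shortage = Qd - Qs = 120 - 24 = 96

96


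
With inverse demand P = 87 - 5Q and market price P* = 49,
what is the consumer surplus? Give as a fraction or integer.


Maximum willingness to pay (at Q=0): P_max = 87
Quantity demanded at P* = 49:
Q* = (87 - 49)/5 = 38/5
CS = (1/2) * Q* * (P_max - P*)
CS = (1/2) * 38/5 * (87 - 49)
CS = (1/2) * 38/5 * 38 = 722/5

722/5


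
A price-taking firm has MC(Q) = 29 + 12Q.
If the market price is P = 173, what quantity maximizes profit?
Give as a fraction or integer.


In perfect competition, profit is maximized where P = MC.
173 = 29 + 12Q
144 = 12Q
Q* = 144/12 = 12

12


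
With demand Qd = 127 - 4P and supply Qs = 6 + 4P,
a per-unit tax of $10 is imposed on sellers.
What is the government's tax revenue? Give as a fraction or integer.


With tax on sellers, new supply: Qs' = 6 + 4(P - 10)
= 4P - 34
New equilibrium quantity:
Q_new = 93/2
Tax revenue = tax * Q_new = 10 * 93/2 = 465

465


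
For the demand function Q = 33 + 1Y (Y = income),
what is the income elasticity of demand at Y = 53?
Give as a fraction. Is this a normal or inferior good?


dQ/dY = 1
At Y = 53: Q = 33 + 1*53 = 86
Ey = (dQ/dY)(Y/Q) = 1 * 53 / 86 = 53/86
Since Ey > 0, this is a normal good.

53/86 (normal good)


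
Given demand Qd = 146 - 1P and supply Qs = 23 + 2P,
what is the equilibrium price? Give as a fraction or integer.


At equilibrium, Qd = Qs.
146 - 1P = 23 + 2P
146 - 23 = 1P + 2P
123 = 3P
P* = 123/3 = 41

41


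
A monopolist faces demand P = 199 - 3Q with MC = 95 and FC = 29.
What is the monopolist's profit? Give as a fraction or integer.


MR = MC: 199 - 6Q = 95
Q* = 52/3
P* = 199 - 3*52/3 = 147
Profit = (P* - MC)*Q* - FC
= (147 - 95)*52/3 - 29
= 52*52/3 - 29
= 2704/3 - 29 = 2617/3

2617/3


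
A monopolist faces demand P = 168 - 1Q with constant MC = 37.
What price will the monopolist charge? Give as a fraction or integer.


MR = 168 - 2Q
Set MR = MC: 168 - 2Q = 37
Q* = 131/2
Substitute into demand:
P* = 168 - 1*131/2 = 205/2

205/2


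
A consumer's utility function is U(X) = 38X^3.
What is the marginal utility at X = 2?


MU = dU/dX = 38*3*X^(3-1)
MU = 114*X^2
At X = 2:
MU = 114 * 2^2
MU = 114 * 4 = 456

456


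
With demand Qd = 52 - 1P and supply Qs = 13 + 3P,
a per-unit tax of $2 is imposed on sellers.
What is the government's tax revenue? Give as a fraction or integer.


With tax on sellers, new supply: Qs' = 13 + 3(P - 2)
= 7 + 3P
New equilibrium quantity:
Q_new = 163/4
Tax revenue = tax * Q_new = 2 * 163/4 = 163/2

163/2


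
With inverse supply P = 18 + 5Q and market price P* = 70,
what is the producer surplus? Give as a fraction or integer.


Minimum supply price (at Q=0): P_min = 18
Quantity supplied at P* = 70:
Q* = (70 - 18)/5 = 52/5
PS = (1/2) * Q* * (P* - P_min)
PS = (1/2) * 52/5 * (70 - 18)
PS = (1/2) * 52/5 * 52 = 1352/5

1352/5


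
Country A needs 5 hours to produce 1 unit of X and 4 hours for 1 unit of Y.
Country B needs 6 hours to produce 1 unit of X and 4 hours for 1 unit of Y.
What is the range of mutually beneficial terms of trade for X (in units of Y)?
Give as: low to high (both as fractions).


Opportunity cost of X for Country A = hours_X / hours_Y = 5/4 = 5/4 units of Y
Opportunity cost of X for Country B = hours_X / hours_Y = 6/4 = 3/2 units of Y
Terms of trade must be between the two opportunity costs.
Range: 5/4 to 3/2

5/4 to 3/2


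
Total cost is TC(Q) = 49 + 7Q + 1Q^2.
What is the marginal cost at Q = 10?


MC = dTC/dQ = 7 + 2*1*Q
At Q = 10:
MC = 7 + 2*10
MC = 7 + 20 = 27

27


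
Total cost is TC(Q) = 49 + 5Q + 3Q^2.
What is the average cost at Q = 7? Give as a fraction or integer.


TC(7) = 49 + 5*7 + 3*7^2
TC(7) = 49 + 35 + 147 = 231
AC = TC/Q = 231/7 = 33

33


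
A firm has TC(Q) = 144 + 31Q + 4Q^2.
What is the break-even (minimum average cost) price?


AC(Q) = 144/Q + 31 + 4Q
To minimize: dAC/dQ = -144/Q^2 + 4 = 0
Q^2 = 144/4 = 36
Q* = 6
Min AC = 144/6 + 31 + 4*6
Min AC = 24 + 31 + 24 = 79

79


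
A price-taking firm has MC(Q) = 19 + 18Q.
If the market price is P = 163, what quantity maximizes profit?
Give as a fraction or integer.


In perfect competition, profit is maximized where P = MC.
163 = 19 + 18Q
144 = 18Q
Q* = 144/18 = 8

8


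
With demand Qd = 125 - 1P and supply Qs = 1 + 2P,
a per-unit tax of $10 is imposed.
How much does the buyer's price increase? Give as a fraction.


With a per-unit tax, the buyer's price increase depends on relative slopes.
Supply slope: d = 2, Demand slope: b = 1
Buyer's price increase = d * tax / (b + d)
= 2 * 10 / (1 + 2)
= 20 / 3 = 20/3

20/3


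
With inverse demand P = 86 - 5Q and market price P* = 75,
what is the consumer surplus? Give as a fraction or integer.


Maximum willingness to pay (at Q=0): P_max = 86
Quantity demanded at P* = 75:
Q* = (86 - 75)/5 = 11/5
CS = (1/2) * Q* * (P_max - P*)
CS = (1/2) * 11/5 * (86 - 75)
CS = (1/2) * 11/5 * 11 = 121/10

121/10


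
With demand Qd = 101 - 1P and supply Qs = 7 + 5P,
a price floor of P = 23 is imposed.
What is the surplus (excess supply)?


At P = 23:
Qd = 101 - 1*23 = 78
Qs = 7 + 5*23 = 122
Surplus = Qs - Qd = 122 - 78 = 44

44


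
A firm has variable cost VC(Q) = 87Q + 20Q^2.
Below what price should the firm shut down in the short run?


AVC(Q) = VC(Q)/Q = 87 + 20Q
AVC is increasing in Q, so minimum AVC is at Q -> 0+.
Min AVC = 87
The firm should shut down if P < 87.

87


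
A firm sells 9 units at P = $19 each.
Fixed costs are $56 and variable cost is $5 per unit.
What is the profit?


Total Revenue = P * Q = 19 * 9 = $171
Total Cost = FC + VC*Q = 56 + 5*9 = $101
Profit = TR - TC = 171 - 101 = $70

$70


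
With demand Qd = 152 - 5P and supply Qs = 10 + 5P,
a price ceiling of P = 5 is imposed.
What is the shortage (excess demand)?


At P = 5:
Qd = 152 - 5*5 = 127
Qs = 10 + 5*5 = 35
Shortage = Qd - Qs = 127 - 35 = 92

92


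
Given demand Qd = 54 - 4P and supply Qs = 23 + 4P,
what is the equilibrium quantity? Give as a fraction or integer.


First find equilibrium price:
54 - 4P = 23 + 4P
P* = 31/8 = 31/8
Then substitute into demand:
Q* = 54 - 4 * 31/8 = 77/2

77/2


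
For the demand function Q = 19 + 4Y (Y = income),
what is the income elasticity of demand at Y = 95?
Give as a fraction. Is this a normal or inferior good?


dQ/dY = 4
At Y = 95: Q = 19 + 4*95 = 399
Ey = (dQ/dY)(Y/Q) = 4 * 95 / 399 = 20/21
Since Ey > 0, this is a normal good.

20/21 (normal good)


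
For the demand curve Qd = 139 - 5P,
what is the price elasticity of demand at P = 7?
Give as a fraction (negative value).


dQ/dP = -5
At P = 7: Q = 139 - 5*7 = 104
E = (dQ/dP)(P/Q) = (-5)(7/104) = -35/104

-35/104


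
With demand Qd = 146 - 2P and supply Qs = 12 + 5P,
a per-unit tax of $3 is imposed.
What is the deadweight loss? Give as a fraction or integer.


Pre-tax equilibrium quantity: Q* = 754/7
Post-tax equilibrium quantity: Q_tax = 724/7
Reduction in quantity: Q* - Q_tax = 30/7
DWL = (1/2) * tax * (Q* - Q_tax)
DWL = (1/2) * 3 * 30/7 = 45/7

45/7


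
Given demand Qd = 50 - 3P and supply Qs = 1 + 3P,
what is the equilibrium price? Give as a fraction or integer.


At equilibrium, Qd = Qs.
50 - 3P = 1 + 3P
50 - 1 = 3P + 3P
49 = 6P
P* = 49/6 = 49/6

49/6


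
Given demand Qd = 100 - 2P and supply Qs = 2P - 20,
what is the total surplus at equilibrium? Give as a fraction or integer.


Find equilibrium: 100 - 2P = 2P - 20
100 + 20 = 4P
P* = 120/4 = 30
Q* = 2*30 - 20 = 40
Inverse demand: P = 50 - Q/2, so P_max = 50
Inverse supply: P = 10 + Q/2, so P_min = 10
CS = (1/2) * 40 * (50 - 30) = 400
PS = (1/2) * 40 * (30 - 10) = 400
TS = CS + PS = 400 + 400 = 800

800


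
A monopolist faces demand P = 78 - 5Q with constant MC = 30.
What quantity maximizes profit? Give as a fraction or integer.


TR = P*Q = (78 - 5Q)Q = 78Q - 5Q^2
MR = dTR/dQ = 78 - 10Q
Set MR = MC:
78 - 10Q = 30
48 = 10Q
Q* = 48/10 = 24/5

24/5


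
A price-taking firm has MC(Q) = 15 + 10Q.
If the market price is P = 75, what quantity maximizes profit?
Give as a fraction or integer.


In perfect competition, profit is maximized where P = MC.
75 = 15 + 10Q
60 = 10Q
Q* = 60/10 = 6

6


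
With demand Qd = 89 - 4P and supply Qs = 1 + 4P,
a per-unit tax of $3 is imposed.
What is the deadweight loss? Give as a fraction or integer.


Pre-tax equilibrium quantity: Q* = 45
Post-tax equilibrium quantity: Q_tax = 39
Reduction in quantity: Q* - Q_tax = 6
DWL = (1/2) * tax * (Q* - Q_tax)
DWL = (1/2) * 3 * 6 = 9

9


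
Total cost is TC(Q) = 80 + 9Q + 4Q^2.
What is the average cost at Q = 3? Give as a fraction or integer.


TC(3) = 80 + 9*3 + 4*3^2
TC(3) = 80 + 27 + 36 = 143
AC = TC/Q = 143/3 = 143/3

143/3


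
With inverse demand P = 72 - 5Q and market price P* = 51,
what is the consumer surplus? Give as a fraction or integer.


Maximum willingness to pay (at Q=0): P_max = 72
Quantity demanded at P* = 51:
Q* = (72 - 51)/5 = 21/5
CS = (1/2) * Q* * (P_max - P*)
CS = (1/2) * 21/5 * (72 - 51)
CS = (1/2) * 21/5 * 21 = 441/10

441/10


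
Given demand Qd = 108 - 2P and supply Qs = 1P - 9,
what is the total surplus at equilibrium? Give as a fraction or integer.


Find equilibrium: 108 - 2P = 1P - 9
108 + 9 = 3P
P* = 117/3 = 39
Q* = 1*39 - 9 = 30
Inverse demand: P = 54 - Q/2, so P_max = 54
Inverse supply: P = 9 + Q/1, so P_min = 9
CS = (1/2) * 30 * (54 - 39) = 225
PS = (1/2) * 30 * (39 - 9) = 450
TS = CS + PS = 225 + 450 = 675

675


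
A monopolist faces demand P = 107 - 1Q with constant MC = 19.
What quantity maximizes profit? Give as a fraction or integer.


TR = P*Q = (107 - 1Q)Q = 107Q - 1Q^2
MR = dTR/dQ = 107 - 2Q
Set MR = MC:
107 - 2Q = 19
88 = 2Q
Q* = 88/2 = 44

44


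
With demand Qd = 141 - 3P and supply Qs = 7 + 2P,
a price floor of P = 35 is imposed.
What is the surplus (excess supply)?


At P = 35:
Qd = 141 - 3*35 = 36
Qs = 7 + 2*35 = 77
Surplus = Qs - Qd = 77 - 36 = 41

41


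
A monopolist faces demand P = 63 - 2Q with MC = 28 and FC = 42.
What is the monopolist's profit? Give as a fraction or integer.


MR = MC: 63 - 4Q = 28
Q* = 35/4
P* = 63 - 2*35/4 = 91/2
Profit = (P* - MC)*Q* - FC
= (91/2 - 28)*35/4 - 42
= 35/2*35/4 - 42
= 1225/8 - 42 = 889/8

889/8


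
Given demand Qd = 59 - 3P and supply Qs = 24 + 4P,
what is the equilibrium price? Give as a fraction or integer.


At equilibrium, Qd = Qs.
59 - 3P = 24 + 4P
59 - 24 = 3P + 4P
35 = 7P
P* = 35/7 = 5

5


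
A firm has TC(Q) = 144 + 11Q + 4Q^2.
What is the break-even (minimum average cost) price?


AC(Q) = 144/Q + 11 + 4Q
To minimize: dAC/dQ = -144/Q^2 + 4 = 0
Q^2 = 144/4 = 36
Q* = 6
Min AC = 144/6 + 11 + 4*6
Min AC = 24 + 11 + 24 = 59

59


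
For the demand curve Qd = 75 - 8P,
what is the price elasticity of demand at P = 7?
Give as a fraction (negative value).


dQ/dP = -8
At P = 7: Q = 75 - 8*7 = 19
E = (dQ/dP)(P/Q) = (-8)(7/19) = -56/19

-56/19


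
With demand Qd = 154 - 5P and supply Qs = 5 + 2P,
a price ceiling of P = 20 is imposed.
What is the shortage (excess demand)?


At P = 20:
Qd = 154 - 5*20 = 54
Qs = 5 + 2*20 = 45
Shortage = Qd - Qs = 54 - 45 = 9

9


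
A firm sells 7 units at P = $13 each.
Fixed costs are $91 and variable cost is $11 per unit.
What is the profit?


Total Revenue = P * Q = 13 * 7 = $91
Total Cost = FC + VC*Q = 91 + 11*7 = $168
Profit = TR - TC = 91 - 168 = $-77

$-77


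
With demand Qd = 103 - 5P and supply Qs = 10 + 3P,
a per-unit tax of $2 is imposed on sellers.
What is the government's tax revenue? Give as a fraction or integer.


With tax on sellers, new supply: Qs' = 10 + 3(P - 2)
= 4 + 3P
New equilibrium quantity:
Q_new = 329/8
Tax revenue = tax * Q_new = 2 * 329/8 = 329/4

329/4


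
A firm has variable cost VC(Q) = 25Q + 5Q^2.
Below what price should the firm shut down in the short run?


AVC(Q) = VC(Q)/Q = 25 + 5Q
AVC is increasing in Q, so minimum AVC is at Q -> 0+.
Min AVC = 25
The firm should shut down if P < 25.

25


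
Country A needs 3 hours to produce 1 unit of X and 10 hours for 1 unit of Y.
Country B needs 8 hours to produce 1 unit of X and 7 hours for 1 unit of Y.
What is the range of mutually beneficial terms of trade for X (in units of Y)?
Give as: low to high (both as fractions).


Opportunity cost of X for Country A = hours_X / hours_Y = 3/10 = 3/10 units of Y
Opportunity cost of X for Country B = hours_X / hours_Y = 8/7 = 8/7 units of Y
Terms of trade must be between the two opportunity costs.
Range: 3/10 to 8/7

3/10 to 8/7


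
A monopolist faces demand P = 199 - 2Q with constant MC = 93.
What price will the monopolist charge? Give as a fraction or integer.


MR = 199 - 4Q
Set MR = MC: 199 - 4Q = 93
Q* = 53/2
Substitute into demand:
P* = 199 - 2*53/2 = 146

146


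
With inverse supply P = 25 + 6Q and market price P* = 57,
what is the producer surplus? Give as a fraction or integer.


Minimum supply price (at Q=0): P_min = 25
Quantity supplied at P* = 57:
Q* = (57 - 25)/6 = 16/3
PS = (1/2) * Q* * (P* - P_min)
PS = (1/2) * 16/3 * (57 - 25)
PS = (1/2) * 16/3 * 32 = 256/3

256/3


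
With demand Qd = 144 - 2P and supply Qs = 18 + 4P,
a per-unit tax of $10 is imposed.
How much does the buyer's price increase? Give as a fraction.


With a per-unit tax, the buyer's price increase depends on relative slopes.
Supply slope: d = 4, Demand slope: b = 2
Buyer's price increase = d * tax / (b + d)
= 4 * 10 / (2 + 4)
= 40 / 6 = 20/3

20/3


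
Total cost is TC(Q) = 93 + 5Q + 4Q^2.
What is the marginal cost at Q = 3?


MC = dTC/dQ = 5 + 2*4*Q
At Q = 3:
MC = 5 + 8*3
MC = 5 + 24 = 29

29


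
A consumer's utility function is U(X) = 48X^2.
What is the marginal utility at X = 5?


MU = dU/dX = 48*2*X^(2-1)
MU = 96*X^1
At X = 5:
MU = 96 * 5^1
MU = 96 * 5 = 480

480


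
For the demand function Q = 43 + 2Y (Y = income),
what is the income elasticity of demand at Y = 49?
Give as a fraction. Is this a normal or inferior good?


dQ/dY = 2
At Y = 49: Q = 43 + 2*49 = 141
Ey = (dQ/dY)(Y/Q) = 2 * 49 / 141 = 98/141
Since Ey > 0, this is a normal good.

98/141 (normal good)


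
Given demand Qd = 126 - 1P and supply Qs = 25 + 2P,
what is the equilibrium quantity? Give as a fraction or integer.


First find equilibrium price:
126 - 1P = 25 + 2P
P* = 101/3 = 101/3
Then substitute into demand:
Q* = 126 - 1 * 101/3 = 277/3

277/3


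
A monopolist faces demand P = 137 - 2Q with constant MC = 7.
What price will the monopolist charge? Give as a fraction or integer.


MR = 137 - 4Q
Set MR = MC: 137 - 4Q = 7
Q* = 65/2
Substitute into demand:
P* = 137 - 2*65/2 = 72

72


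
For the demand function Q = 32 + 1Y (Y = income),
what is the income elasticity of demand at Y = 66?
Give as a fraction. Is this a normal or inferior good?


dQ/dY = 1
At Y = 66: Q = 32 + 1*66 = 98
Ey = (dQ/dY)(Y/Q) = 1 * 66 / 98 = 33/49
Since Ey > 0, this is a normal good.

33/49 (normal good)


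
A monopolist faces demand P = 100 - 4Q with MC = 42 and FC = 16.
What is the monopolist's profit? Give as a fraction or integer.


MR = MC: 100 - 8Q = 42
Q* = 29/4
P* = 100 - 4*29/4 = 71
Profit = (P* - MC)*Q* - FC
= (71 - 42)*29/4 - 16
= 29*29/4 - 16
= 841/4 - 16 = 777/4

777/4


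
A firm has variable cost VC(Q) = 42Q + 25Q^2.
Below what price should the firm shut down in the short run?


AVC(Q) = VC(Q)/Q = 42 + 25Q
AVC is increasing in Q, so minimum AVC is at Q -> 0+.
Min AVC = 42
The firm should shut down if P < 42.

42


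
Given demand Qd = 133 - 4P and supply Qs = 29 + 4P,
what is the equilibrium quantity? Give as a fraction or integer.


First find equilibrium price:
133 - 4P = 29 + 4P
P* = 104/8 = 13
Then substitute into demand:
Q* = 133 - 4 * 13 = 81

81


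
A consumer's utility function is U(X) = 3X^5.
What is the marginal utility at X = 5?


MU = dU/dX = 3*5*X^(5-1)
MU = 15*X^4
At X = 5:
MU = 15 * 5^4
MU = 15 * 625 = 9375

9375


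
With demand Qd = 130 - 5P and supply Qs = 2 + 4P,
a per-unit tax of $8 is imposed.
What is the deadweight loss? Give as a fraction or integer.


Pre-tax equilibrium quantity: Q* = 530/9
Post-tax equilibrium quantity: Q_tax = 370/9
Reduction in quantity: Q* - Q_tax = 160/9
DWL = (1/2) * tax * (Q* - Q_tax)
DWL = (1/2) * 8 * 160/9 = 640/9

640/9


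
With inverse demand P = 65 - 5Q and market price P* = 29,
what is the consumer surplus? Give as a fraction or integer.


Maximum willingness to pay (at Q=0): P_max = 65
Quantity demanded at P* = 29:
Q* = (65 - 29)/5 = 36/5
CS = (1/2) * Q* * (P_max - P*)
CS = (1/2) * 36/5 * (65 - 29)
CS = (1/2) * 36/5 * 36 = 648/5

648/5


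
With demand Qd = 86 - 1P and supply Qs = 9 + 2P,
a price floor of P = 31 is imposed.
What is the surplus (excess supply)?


At P = 31:
Qd = 86 - 1*31 = 55
Qs = 9 + 2*31 = 71
Surplus = Qs - Qd = 71 - 55 = 16

16


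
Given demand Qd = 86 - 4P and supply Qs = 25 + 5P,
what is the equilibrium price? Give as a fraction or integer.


At equilibrium, Qd = Qs.
86 - 4P = 25 + 5P
86 - 25 = 4P + 5P
61 = 9P
P* = 61/9 = 61/9

61/9


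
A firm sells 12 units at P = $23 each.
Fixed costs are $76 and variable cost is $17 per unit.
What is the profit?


Total Revenue = P * Q = 23 * 12 = $276
Total Cost = FC + VC*Q = 76 + 17*12 = $280
Profit = TR - TC = 276 - 280 = $-4

$-4


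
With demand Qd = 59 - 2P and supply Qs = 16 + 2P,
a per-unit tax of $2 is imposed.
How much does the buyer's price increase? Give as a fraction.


With a per-unit tax, the buyer's price increase depends on relative slopes.
Supply slope: d = 2, Demand slope: b = 2
Buyer's price increase = d * tax / (b + d)
= 2 * 2 / (2 + 2)
= 4 / 4 = 1

1


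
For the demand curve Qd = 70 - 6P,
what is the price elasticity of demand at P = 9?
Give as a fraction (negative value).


dQ/dP = -6
At P = 9: Q = 70 - 6*9 = 16
E = (dQ/dP)(P/Q) = (-6)(9/16) = -27/8

-27/8


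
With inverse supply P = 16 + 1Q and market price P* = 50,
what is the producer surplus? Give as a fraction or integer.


Minimum supply price (at Q=0): P_min = 16
Quantity supplied at P* = 50:
Q* = (50 - 16)/1 = 34
PS = (1/2) * Q* * (P* - P_min)
PS = (1/2) * 34 * (50 - 16)
PS = (1/2) * 34 * 34 = 578

578


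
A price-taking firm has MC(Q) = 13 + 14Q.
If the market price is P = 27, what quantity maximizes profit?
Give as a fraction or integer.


In perfect competition, profit is maximized where P = MC.
27 = 13 + 14Q
14 = 14Q
Q* = 14/14 = 1

1


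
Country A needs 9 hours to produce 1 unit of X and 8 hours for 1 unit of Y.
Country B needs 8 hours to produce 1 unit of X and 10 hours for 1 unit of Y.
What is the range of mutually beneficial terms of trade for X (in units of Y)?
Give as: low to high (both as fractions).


Opportunity cost of X for Country A = hours_X / hours_Y = 9/8 = 9/8 units of Y
Opportunity cost of X for Country B = hours_X / hours_Y = 8/10 = 4/5 units of Y
Terms of trade must be between the two opportunity costs.
Range: 4/5 to 9/8

4/5 to 9/8


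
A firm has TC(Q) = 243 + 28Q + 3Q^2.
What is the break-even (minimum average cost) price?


AC(Q) = 243/Q + 28 + 3Q
To minimize: dAC/dQ = -243/Q^2 + 3 = 0
Q^2 = 243/3 = 81
Q* = 9
Min AC = 243/9 + 28 + 3*9
Min AC = 27 + 28 + 27 = 82

82


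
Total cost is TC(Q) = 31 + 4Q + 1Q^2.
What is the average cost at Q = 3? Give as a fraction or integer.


TC(3) = 31 + 4*3 + 1*3^2
TC(3) = 31 + 12 + 9 = 52
AC = TC/Q = 52/3 = 52/3

52/3


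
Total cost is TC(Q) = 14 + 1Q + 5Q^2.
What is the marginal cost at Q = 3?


MC = dTC/dQ = 1 + 2*5*Q
At Q = 3:
MC = 1 + 10*3
MC = 1 + 30 = 31

31


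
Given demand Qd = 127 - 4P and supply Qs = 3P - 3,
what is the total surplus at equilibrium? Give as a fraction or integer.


Find equilibrium: 127 - 4P = 3P - 3
127 + 3 = 7P
P* = 130/7 = 130/7
Q* = 3*130/7 - 3 = 369/7
Inverse demand: P = 127/4 - Q/4, so P_max = 127/4
Inverse supply: P = 1 + Q/3, so P_min = 1
CS = (1/2) * 369/7 * (127/4 - 130/7) = 136161/392
PS = (1/2) * 369/7 * (130/7 - 1) = 45387/98
TS = CS + PS = 136161/392 + 45387/98 = 45387/56

45387/56


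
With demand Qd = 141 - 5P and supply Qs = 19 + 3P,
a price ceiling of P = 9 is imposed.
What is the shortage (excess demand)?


At P = 9:
Qd = 141 - 5*9 = 96
Qs = 19 + 3*9 = 46
Shortage = Qd - Qs = 96 - 46 = 50

50


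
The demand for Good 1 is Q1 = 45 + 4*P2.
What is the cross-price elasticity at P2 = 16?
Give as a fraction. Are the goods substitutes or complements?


dQ1/dP2 = 4
At P2 = 16: Q1 = 45 + 4*16 = 109
Exy = (dQ1/dP2)(P2/Q1) = 4 * 16 / 109 = 64/109
Since Exy > 0, the goods are substitutes.

64/109 (substitutes)


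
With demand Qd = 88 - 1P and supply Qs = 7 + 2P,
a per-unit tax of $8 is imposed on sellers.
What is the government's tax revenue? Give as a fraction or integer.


With tax on sellers, new supply: Qs' = 7 + 2(P - 8)
= 2P - 9
New equilibrium quantity:
Q_new = 167/3
Tax revenue = tax * Q_new = 8 * 167/3 = 1336/3

1336/3


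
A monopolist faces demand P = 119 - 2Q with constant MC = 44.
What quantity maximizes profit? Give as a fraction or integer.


TR = P*Q = (119 - 2Q)Q = 119Q - 2Q^2
MR = dTR/dQ = 119 - 4Q
Set MR = MC:
119 - 4Q = 44
75 = 4Q
Q* = 75/4 = 75/4

75/4


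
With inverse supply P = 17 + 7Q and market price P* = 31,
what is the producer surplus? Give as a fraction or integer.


Minimum supply price (at Q=0): P_min = 17
Quantity supplied at P* = 31:
Q* = (31 - 17)/7 = 2
PS = (1/2) * Q* * (P* - P_min)
PS = (1/2) * 2 * (31 - 17)
PS = (1/2) * 2 * 14 = 14

14


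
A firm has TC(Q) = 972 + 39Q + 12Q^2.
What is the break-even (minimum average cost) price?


AC(Q) = 972/Q + 39 + 12Q
To minimize: dAC/dQ = -972/Q^2 + 12 = 0
Q^2 = 972/12 = 81
Q* = 9
Min AC = 972/9 + 39 + 12*9
Min AC = 108 + 39 + 108 = 255

255


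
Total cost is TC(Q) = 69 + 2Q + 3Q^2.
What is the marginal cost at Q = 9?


MC = dTC/dQ = 2 + 2*3*Q
At Q = 9:
MC = 2 + 6*9
MC = 2 + 54 = 56

56


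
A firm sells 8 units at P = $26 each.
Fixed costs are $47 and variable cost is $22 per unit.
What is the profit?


Total Revenue = P * Q = 26 * 8 = $208
Total Cost = FC + VC*Q = 47 + 22*8 = $223
Profit = TR - TC = 208 - 223 = $-15

$-15


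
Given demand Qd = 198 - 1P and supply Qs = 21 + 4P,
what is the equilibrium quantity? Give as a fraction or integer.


First find equilibrium price:
198 - 1P = 21 + 4P
P* = 177/5 = 177/5
Then substitute into demand:
Q* = 198 - 1 * 177/5 = 813/5

813/5


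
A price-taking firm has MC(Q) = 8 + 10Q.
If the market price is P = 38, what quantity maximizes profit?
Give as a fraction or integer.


In perfect competition, profit is maximized where P = MC.
38 = 8 + 10Q
30 = 10Q
Q* = 30/10 = 3

3


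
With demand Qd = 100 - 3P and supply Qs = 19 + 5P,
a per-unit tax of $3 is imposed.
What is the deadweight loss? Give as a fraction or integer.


Pre-tax equilibrium quantity: Q* = 557/8
Post-tax equilibrium quantity: Q_tax = 64
Reduction in quantity: Q* - Q_tax = 45/8
DWL = (1/2) * tax * (Q* - Q_tax)
DWL = (1/2) * 3 * 45/8 = 135/16

135/16


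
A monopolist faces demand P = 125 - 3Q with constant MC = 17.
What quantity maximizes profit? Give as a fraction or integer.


TR = P*Q = (125 - 3Q)Q = 125Q - 3Q^2
MR = dTR/dQ = 125 - 6Q
Set MR = MC:
125 - 6Q = 17
108 = 6Q
Q* = 108/6 = 18

18


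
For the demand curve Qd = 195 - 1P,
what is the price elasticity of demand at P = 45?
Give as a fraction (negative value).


dQ/dP = -1
At P = 45: Q = 195 - 1*45 = 150
E = (dQ/dP)(P/Q) = (-1)(45/150) = -3/10

-3/10


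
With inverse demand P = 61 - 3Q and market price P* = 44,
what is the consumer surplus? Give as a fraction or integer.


Maximum willingness to pay (at Q=0): P_max = 61
Quantity demanded at P* = 44:
Q* = (61 - 44)/3 = 17/3
CS = (1/2) * Q* * (P_max - P*)
CS = (1/2) * 17/3 * (61 - 44)
CS = (1/2) * 17/3 * 17 = 289/6

289/6


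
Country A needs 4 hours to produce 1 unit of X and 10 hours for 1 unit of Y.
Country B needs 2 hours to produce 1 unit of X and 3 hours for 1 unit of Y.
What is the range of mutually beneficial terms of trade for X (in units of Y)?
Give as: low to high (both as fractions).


Opportunity cost of X for Country A = hours_X / hours_Y = 4/10 = 2/5 units of Y
Opportunity cost of X for Country B = hours_X / hours_Y = 2/3 = 2/3 units of Y
Terms of trade must be between the two opportunity costs.
Range: 2/5 to 2/3

2/5 to 2/3


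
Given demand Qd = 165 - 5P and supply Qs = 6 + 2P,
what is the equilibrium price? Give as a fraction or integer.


At equilibrium, Qd = Qs.
165 - 5P = 6 + 2P
165 - 6 = 5P + 2P
159 = 7P
P* = 159/7 = 159/7

159/7


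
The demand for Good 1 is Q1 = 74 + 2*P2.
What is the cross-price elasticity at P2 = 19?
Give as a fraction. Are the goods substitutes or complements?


dQ1/dP2 = 2
At P2 = 19: Q1 = 74 + 2*19 = 112
Exy = (dQ1/dP2)(P2/Q1) = 2 * 19 / 112 = 19/56
Since Exy > 0, the goods are substitutes.

19/56 (substitutes)


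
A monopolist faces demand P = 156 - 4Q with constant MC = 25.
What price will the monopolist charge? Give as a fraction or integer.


MR = 156 - 8Q
Set MR = MC: 156 - 8Q = 25
Q* = 131/8
Substitute into demand:
P* = 156 - 4*131/8 = 181/2

181/2


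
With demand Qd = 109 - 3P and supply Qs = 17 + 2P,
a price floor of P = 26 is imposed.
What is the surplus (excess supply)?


At P = 26:
Qd = 109 - 3*26 = 31
Qs = 17 + 2*26 = 69
Surplus = Qs - Qd = 69 - 31 = 38

38


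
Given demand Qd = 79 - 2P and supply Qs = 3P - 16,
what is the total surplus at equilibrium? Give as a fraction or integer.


Find equilibrium: 79 - 2P = 3P - 16
79 + 16 = 5P
P* = 95/5 = 19
Q* = 3*19 - 16 = 41
Inverse demand: P = 79/2 - Q/2, so P_max = 79/2
Inverse supply: P = 16/3 + Q/3, so P_min = 16/3
CS = (1/2) * 41 * (79/2 - 19) = 1681/4
PS = (1/2) * 41 * (19 - 16/3) = 1681/6
TS = CS + PS = 1681/4 + 1681/6 = 8405/12

8405/12


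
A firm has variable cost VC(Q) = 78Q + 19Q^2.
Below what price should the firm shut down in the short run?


AVC(Q) = VC(Q)/Q = 78 + 19Q
AVC is increasing in Q, so minimum AVC is at Q -> 0+.
Min AVC = 78
The firm should shut down if P < 78.

78


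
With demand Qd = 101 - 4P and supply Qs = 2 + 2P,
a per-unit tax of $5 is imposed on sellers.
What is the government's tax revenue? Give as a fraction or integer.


With tax on sellers, new supply: Qs' = 2 + 2(P - 5)
= 2P - 8
New equilibrium quantity:
Q_new = 85/3
Tax revenue = tax * Q_new = 5 * 85/3 = 425/3

425/3


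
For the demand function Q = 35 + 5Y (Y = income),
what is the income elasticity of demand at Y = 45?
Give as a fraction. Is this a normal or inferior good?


dQ/dY = 5
At Y = 45: Q = 35 + 5*45 = 260
Ey = (dQ/dY)(Y/Q) = 5 * 45 / 260 = 45/52
Since Ey > 0, this is a normal good.

45/52 (normal good)


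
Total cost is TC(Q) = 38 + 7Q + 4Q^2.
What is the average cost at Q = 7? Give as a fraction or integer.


TC(7) = 38 + 7*7 + 4*7^2
TC(7) = 38 + 49 + 196 = 283
AC = TC/Q = 283/7 = 283/7

283/7


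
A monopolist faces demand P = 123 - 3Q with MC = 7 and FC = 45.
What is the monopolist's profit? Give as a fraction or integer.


MR = MC: 123 - 6Q = 7
Q* = 58/3
P* = 123 - 3*58/3 = 65
Profit = (P* - MC)*Q* - FC
= (65 - 7)*58/3 - 45
= 58*58/3 - 45
= 3364/3 - 45 = 3229/3

3229/3


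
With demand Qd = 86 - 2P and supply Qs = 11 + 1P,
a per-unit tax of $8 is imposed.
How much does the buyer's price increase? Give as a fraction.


With a per-unit tax, the buyer's price increase depends on relative slopes.
Supply slope: d = 1, Demand slope: b = 2
Buyer's price increase = d * tax / (b + d)
= 1 * 8 / (2 + 1)
= 8 / 3 = 8/3

8/3


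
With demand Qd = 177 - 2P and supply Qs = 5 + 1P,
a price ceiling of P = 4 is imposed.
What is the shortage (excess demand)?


At P = 4:
Qd = 177 - 2*4 = 169
Qs = 5 + 1*4 = 9
Shortage = Qd - Qs = 169 - 9 = 160

160


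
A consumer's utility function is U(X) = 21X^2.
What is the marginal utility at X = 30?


MU = dU/dX = 21*2*X^(2-1)
MU = 42*X^1
At X = 30:
MU = 42 * 30^1
MU = 42 * 30 = 1260

1260


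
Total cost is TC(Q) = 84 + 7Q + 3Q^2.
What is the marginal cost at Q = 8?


MC = dTC/dQ = 7 + 2*3*Q
At Q = 8:
MC = 7 + 6*8
MC = 7 + 48 = 55

55


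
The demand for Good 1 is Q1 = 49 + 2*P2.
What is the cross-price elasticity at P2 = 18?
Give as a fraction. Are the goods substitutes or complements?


dQ1/dP2 = 2
At P2 = 18: Q1 = 49 + 2*18 = 85
Exy = (dQ1/dP2)(P2/Q1) = 2 * 18 / 85 = 36/85
Since Exy > 0, the goods are substitutes.

36/85 (substitutes)


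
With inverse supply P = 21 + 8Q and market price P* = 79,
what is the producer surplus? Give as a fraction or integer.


Minimum supply price (at Q=0): P_min = 21
Quantity supplied at P* = 79:
Q* = (79 - 21)/8 = 29/4
PS = (1/2) * Q* * (P* - P_min)
PS = (1/2) * 29/4 * (79 - 21)
PS = (1/2) * 29/4 * 58 = 841/4

841/4


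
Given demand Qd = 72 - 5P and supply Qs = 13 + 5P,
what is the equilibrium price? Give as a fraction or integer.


At equilibrium, Qd = Qs.
72 - 5P = 13 + 5P
72 - 13 = 5P + 5P
59 = 10P
P* = 59/10 = 59/10

59/10


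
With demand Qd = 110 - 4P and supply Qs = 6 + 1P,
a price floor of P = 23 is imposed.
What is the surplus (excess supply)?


At P = 23:
Qd = 110 - 4*23 = 18
Qs = 6 + 1*23 = 29
Surplus = Qs - Qd = 29 - 18 = 11

11


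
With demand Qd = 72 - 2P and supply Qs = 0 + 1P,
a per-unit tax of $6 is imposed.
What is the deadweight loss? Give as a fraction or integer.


Pre-tax equilibrium quantity: Q* = 24
Post-tax equilibrium quantity: Q_tax = 20
Reduction in quantity: Q* - Q_tax = 4
DWL = (1/2) * tax * (Q* - Q_tax)
DWL = (1/2) * 6 * 4 = 12

12


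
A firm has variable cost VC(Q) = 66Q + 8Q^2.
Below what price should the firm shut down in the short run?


AVC(Q) = VC(Q)/Q = 66 + 8Q
AVC is increasing in Q, so minimum AVC is at Q -> 0+.
Min AVC = 66
The firm should shut down if P < 66.

66


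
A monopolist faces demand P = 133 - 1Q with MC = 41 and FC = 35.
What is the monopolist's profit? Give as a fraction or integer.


MR = MC: 133 - 2Q = 41
Q* = 46
P* = 133 - 1*46 = 87
Profit = (P* - MC)*Q* - FC
= (87 - 41)*46 - 35
= 46*46 - 35
= 2116 - 35 = 2081

2081


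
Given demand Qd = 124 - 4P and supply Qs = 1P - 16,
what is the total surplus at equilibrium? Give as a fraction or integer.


Find equilibrium: 124 - 4P = 1P - 16
124 + 16 = 5P
P* = 140/5 = 28
Q* = 1*28 - 16 = 12
Inverse demand: P = 31 - Q/4, so P_max = 31
Inverse supply: P = 16 + Q/1, so P_min = 16
CS = (1/2) * 12 * (31 - 28) = 18
PS = (1/2) * 12 * (28 - 16) = 72
TS = CS + PS = 18 + 72 = 90

90


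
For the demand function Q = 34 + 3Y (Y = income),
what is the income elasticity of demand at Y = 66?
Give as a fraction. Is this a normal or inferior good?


dQ/dY = 3
At Y = 66: Q = 34 + 3*66 = 232
Ey = (dQ/dY)(Y/Q) = 3 * 66 / 232 = 99/116
Since Ey > 0, this is a normal good.

99/116 (normal good)


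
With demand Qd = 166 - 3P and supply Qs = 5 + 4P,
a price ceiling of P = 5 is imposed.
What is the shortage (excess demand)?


At P = 5:
Qd = 166 - 3*5 = 151
Qs = 5 + 4*5 = 25
Shortage = Qd - Qs = 151 - 25 = 126

126


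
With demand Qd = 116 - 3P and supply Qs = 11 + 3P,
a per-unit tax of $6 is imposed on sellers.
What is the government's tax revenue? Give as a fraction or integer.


With tax on sellers, new supply: Qs' = 11 + 3(P - 6)
= 3P - 7
New equilibrium quantity:
Q_new = 109/2
Tax revenue = tax * Q_new = 6 * 109/2 = 327

327


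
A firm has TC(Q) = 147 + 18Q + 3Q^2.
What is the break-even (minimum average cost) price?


AC(Q) = 147/Q + 18 + 3Q
To minimize: dAC/dQ = -147/Q^2 + 3 = 0
Q^2 = 147/3 = 49
Q* = 7
Min AC = 147/7 + 18 + 3*7
Min AC = 21 + 18 + 21 = 60

60


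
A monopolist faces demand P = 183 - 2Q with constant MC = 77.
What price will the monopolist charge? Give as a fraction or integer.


MR = 183 - 4Q
Set MR = MC: 183 - 4Q = 77
Q* = 53/2
Substitute into demand:
P* = 183 - 2*53/2 = 130

130


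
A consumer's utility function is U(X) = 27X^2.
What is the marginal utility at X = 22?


MU = dU/dX = 27*2*X^(2-1)
MU = 54*X^1
At X = 22:
MU = 54 * 22^1
MU = 54 * 22 = 1188

1188


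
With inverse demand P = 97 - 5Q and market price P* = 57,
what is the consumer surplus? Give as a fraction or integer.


Maximum willingness to pay (at Q=0): P_max = 97
Quantity demanded at P* = 57:
Q* = (97 - 57)/5 = 8
CS = (1/2) * Q* * (P_max - P*)
CS = (1/2) * 8 * (97 - 57)
CS = (1/2) * 8 * 40 = 160

160


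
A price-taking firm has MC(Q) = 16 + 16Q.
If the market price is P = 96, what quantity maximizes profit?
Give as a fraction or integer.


In perfect competition, profit is maximized where P = MC.
96 = 16 + 16Q
80 = 16Q
Q* = 80/16 = 5

5


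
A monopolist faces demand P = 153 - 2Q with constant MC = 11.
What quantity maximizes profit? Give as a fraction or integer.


TR = P*Q = (153 - 2Q)Q = 153Q - 2Q^2
MR = dTR/dQ = 153 - 4Q
Set MR = MC:
153 - 4Q = 11
142 = 4Q
Q* = 142/4 = 71/2

71/2


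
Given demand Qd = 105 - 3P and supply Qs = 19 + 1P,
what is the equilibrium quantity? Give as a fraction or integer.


First find equilibrium price:
105 - 3P = 19 + 1P
P* = 86/4 = 43/2
Then substitute into demand:
Q* = 105 - 3 * 43/2 = 81/2

81/2


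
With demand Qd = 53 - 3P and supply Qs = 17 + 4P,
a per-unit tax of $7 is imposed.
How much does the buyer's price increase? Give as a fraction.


With a per-unit tax, the buyer's price increase depends on relative slopes.
Supply slope: d = 4, Demand slope: b = 3
Buyer's price increase = d * tax / (b + d)
= 4 * 7 / (3 + 4)
= 28 / 7 = 4

4


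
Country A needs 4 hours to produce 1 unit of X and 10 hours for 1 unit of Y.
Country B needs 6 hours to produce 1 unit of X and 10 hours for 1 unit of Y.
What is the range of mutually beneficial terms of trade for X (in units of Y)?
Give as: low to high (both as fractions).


Opportunity cost of X for Country A = hours_X / hours_Y = 4/10 = 2/5 units of Y
Opportunity cost of X for Country B = hours_X / hours_Y = 6/10 = 3/5 units of Y
Terms of trade must be between the two opportunity costs.
Range: 2/5 to 3/5

2/5 to 3/5


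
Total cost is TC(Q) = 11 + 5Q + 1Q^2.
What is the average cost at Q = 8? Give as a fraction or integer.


TC(8) = 11 + 5*8 + 1*8^2
TC(8) = 11 + 40 + 64 = 115
AC = TC/Q = 115/8 = 115/8

115/8


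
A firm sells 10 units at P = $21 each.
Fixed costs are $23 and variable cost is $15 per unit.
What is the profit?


Total Revenue = P * Q = 21 * 10 = $210
Total Cost = FC + VC*Q = 23 + 15*10 = $173
Profit = TR - TC = 210 - 173 = $37

$37


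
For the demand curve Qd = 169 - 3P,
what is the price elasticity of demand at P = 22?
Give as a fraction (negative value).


dQ/dP = -3
At P = 22: Q = 169 - 3*22 = 103
E = (dQ/dP)(P/Q) = (-3)(22/103) = -66/103

-66/103


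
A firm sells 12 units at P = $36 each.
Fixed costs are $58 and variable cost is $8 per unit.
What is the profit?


Total Revenue = P * Q = 36 * 12 = $432
Total Cost = FC + VC*Q = 58 + 8*12 = $154
Profit = TR - TC = 432 - 154 = $278

$278
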